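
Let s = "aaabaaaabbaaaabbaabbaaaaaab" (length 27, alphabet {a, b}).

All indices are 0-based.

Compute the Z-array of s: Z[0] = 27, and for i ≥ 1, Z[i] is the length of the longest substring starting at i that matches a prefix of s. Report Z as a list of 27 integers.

[27, 2, 1, 0, 3, 4, 2, 1, 0, 0, 3, 4, 2, 1, 0, 0, 2, 1, 0, 0, 3, 3, 3, 4, 2, 1, 0]

Z[0]=27
i=1: outside box; Z[1]=2 extend→box=[1,3)
i=2: min(r-i=1, Z[1]=2)=1; Z[2]=1
i=3: outside box; Z[3]=0
i=4: outside box; Z[4]=3 extend→box=[4,7)
i=5: min(r-i=2, Z[1]=2)=2; Z[5]=4 extend→box=[5,9)
i=6: min(r-i=3, Z[1]=2)=2; Z[6]=2
i=7: min(r-i=2, Z[2]=1)=1; Z[7]=1
i=8: min(r-i=1, Z[3]=0)=0; Z[8]=0
i=9: outside box; Z[9]=0
i=10: outside box; Z[10]=3 extend→box=[10,13)
i=11: min(r-i=2, Z[1]=2)=2; Z[11]=4 extend→box=[11,15)
i=12: min(r-i=3, Z[1]=2)=2; Z[12]=2
i=13: min(r-i=2, Z[2]=1)=1; Z[13]=1
i=14: min(r-i=1, Z[3]=0)=0; Z[14]=0
i=15: outside box; Z[15]=0
i=16: outside box; Z[16]=2 extend→box=[16,18)
i=17: min(r-i=1, Z[1]=2)=1; Z[17]=1
i=18: outside box; Z[18]=0
i=19: outside box; Z[19]=0
i=20: outside box; Z[20]=3 extend→box=[20,23)
i=21: min(r-i=2, Z[1]=2)=2; Z[21]=3 extend→box=[21,24)
i=22: min(r-i=2, Z[1]=2)=2; Z[22]=3 extend→box=[22,25)
i=23: min(r-i=2, Z[1]=2)=2; Z[23]=4 extend→box=[23,27)
i=24: min(r-i=3, Z[1]=2)=2; Z[24]=2
i=25: min(r-i=2, Z[2]=1)=1; Z[25]=1
i=26: min(r-i=1, Z[3]=0)=0; Z[26]=0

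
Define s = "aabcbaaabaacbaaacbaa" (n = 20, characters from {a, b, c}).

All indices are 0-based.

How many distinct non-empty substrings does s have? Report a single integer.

162

sorted suffixes:
  #0 SA[0]=19  'a'
  #1 SA[1]=18  'aa'
  #2 SA[2]=5  'aaabaacbaaacbaa'
  #3 SA[3]=13  'aaacbaa'
  #4 SA[4]=6  'aabaacbaaacbaa'
  #5 SA[5]=0  'aabcbaaabaacbaaacbaa'
  #6 SA[6]=14  'aacbaa'
  #7 SA[7]=9  'aacbaaacbaa'
  #8 SA[8]=7  'abaacbaaacbaa'
  #9 SA[9]=1  'abcbaaabaacbaaacbaa'
  #10 SA[10]=15  'acbaa'
  #11 SA[11]=10  'acbaaacbaa'
  #12 SA[12]=17  'baa'
  #13 SA[13]=4  'baaabaacbaaacbaa'
  #14 SA[14]=12  'baaacbaa'
  #15 SA[15]=8  'baacbaaacbaa'
  #16 SA[16]=2  'bcbaaabaacbaaacbaa'
  #17 SA[17]=16  'cbaa'
  #18 SA[18]=3  'cbaaabaacbaaacbaa'
  #19 SA[19]=11  'cbaaacbaa'

SA = [19, 18, 5, 13, 6, 0, 14, 9, 7, 1, 15, 10, 17, 4, 12, 8, 2, 16, 3, 11]
[i] adj suffixes → lcp
  [1] 19/18 → 1 ('a')
  [2] 18/5 → 2 ('aa')
  [3] 5/13 → 3 ('aaa')
  [4] 13/6 → 2 ('aa')
  [5] 6/0 → 3 ('aab')
  [6] 0/14 → 2 ('aa')
  [7] 14/9 → 6 ('aacbaa')
  [8] 9/7 → 1 ('a')
  [9] 7/1 → 2 ('ab')
  [10] 1/15 → 1 ('a')
  [11] 15/10 → 5 ('acbaa')
  [12] 10/17 → 0 ('')
  [13] 17/4 → 3 ('baa')
  [14] 4/12 → 4 ('baaa')
  [15] 12/8 → 3 ('baa')
  [16] 8/2 → 1 ('b')
  [17] 2/16 → 0 ('')
  [18] 16/3 → 4 ('cbaa')
  [19] 3/11 → 5 ('cbaaa')

n(n+1)/2 = 20·21/2 = 210
Σ LCP = 0 + 1 + 2 + 3 + 2 + 3 + 2 + 6 + 1 + 2 + 1 + 5 + 0 + 3 + 4 + 3 + 1 + 0 + 4 + 5 = 48
distinct = 210 − 48 = 162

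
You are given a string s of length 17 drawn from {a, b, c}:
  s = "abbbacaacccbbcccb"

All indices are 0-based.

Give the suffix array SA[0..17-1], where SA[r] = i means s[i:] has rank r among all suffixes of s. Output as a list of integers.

rank→(start, suffix):
  0 → (6, 'aacccbbcccb')
  1 → (0, 'abbbacaacccbbcccb')
  2 → (4, 'acaacccbbcccb')
  3 → (7, 'acccbbcccb')
  4 → (16, 'b')
  5 → (3, 'bacaacccbbcccb')
  6 → (2, 'bbacaacccbbcccb')
  7 → (1, 'bbbacaacccbbcccb')
  8 → (11, 'bbcccb')
  9 → (12, 'bcccb')
  10 → (5, 'caacccbbcccb')
  11 → (15, 'cb')
  12 → (10, 'cbbcccb')
  13 → (14, 'ccb')
  14 → (9, 'ccbbcccb')
  15 → (13, 'cccb')
  16 → (8, 'cccbbcccb')

[6, 0, 4, 7, 16, 3, 2, 1, 11, 12, 5, 15, 10, 14, 9, 13, 8]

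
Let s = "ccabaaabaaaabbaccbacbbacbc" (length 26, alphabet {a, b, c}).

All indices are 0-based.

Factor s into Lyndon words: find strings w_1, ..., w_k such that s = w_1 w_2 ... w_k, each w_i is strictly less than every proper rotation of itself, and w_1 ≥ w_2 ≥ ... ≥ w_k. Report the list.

["c", "c", "ab", "aaab", "aaaabbaccbacbbacbc"]

emit factor 1: 'c' (i=0, period=1)
emit factor 2: 'c' (i=1, period=1)
emit factor 3: 'ab' (i=2, period=2)
emit factor 4: 'aaab' (i=4, period=4)
emit factor 5: 'aaaabbaccbacbbacbc' (i=8, period=18)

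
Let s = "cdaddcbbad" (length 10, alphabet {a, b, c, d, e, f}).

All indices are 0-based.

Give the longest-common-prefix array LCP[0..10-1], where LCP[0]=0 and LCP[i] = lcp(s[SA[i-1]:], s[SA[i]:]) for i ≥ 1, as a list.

rank | idx | suffix
   0 |   8 | ad
   1 |   2 | addcbbad
   2 |   7 | bad
   3 |   6 | bbad
   4 |   5 | cbbad
   5 |   0 | cdaddcbbad
   6 |   9 | d
   7 |   1 | daddcbbad
   8 |   4 | dcbbad
   9 |   3 | ddcbbad

SA = [8, 2, 7, 6, 5, 0, 9, 1, 4, 3]
i: (SA[i-1],SA[i]) lcp shared
  1: (8,2) 2 'ad'
  2: (2,7) 0 ''
  3: (7,6) 1 'b'
  4: (6,5) 0 ''
  5: (5,0) 1 'c'
  6: (0,9) 0 ''
  7: (9,1) 1 'd'
  8: (1,4) 1 'd'
  9: (4,3) 1 'd'

[0, 2, 0, 1, 0, 1, 0, 1, 1, 1]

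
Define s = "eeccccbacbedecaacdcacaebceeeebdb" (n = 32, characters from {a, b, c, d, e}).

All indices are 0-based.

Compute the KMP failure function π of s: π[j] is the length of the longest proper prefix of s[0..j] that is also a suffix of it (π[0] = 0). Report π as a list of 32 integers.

π[0] = 0
j=1 s[j]='e': π[1]=1 (border 'e')
j=2 s[j]='c': k: 1→0; π[2]=0 (border '')
j=3 s[j]='c': π[3]=0 (border '')
j=4 s[j]='c': π[4]=0 (border '')
j=5 s[j]='c': π[5]=0 (border '')
j=6 s[j]='b': π[6]=0 (border '')
j=7 s[j]='a': π[7]=0 (border '')
j=8 s[j]='c': π[8]=0 (border '')
j=9 s[j]='b': π[9]=0 (border '')
j=10 s[j]='e': π[10]=1 (border 'e')
j=11 s[j]='d': k: 1→0; π[11]=0 (border '')
j=12 s[j]='e': π[12]=1 (border 'e')
j=13 s[j]='c': k: 1→0; π[13]=0 (border '')
j=14 s[j]='a': π[14]=0 (border '')
j=15 s[j]='a': π[15]=0 (border '')
j=16 s[j]='c': π[16]=0 (border '')
j=17 s[j]='d': π[17]=0 (border '')
j=18 s[j]='c': π[18]=0 (border '')
j=19 s[j]='a': π[19]=0 (border '')
j=20 s[j]='c': π[20]=0 (border '')
j=21 s[j]='a': π[21]=0 (border '')
j=22 s[j]='e': π[22]=1 (border 'e')
j=23 s[j]='b': k: 1→0; π[23]=0 (border '')
j=24 s[j]='c': π[24]=0 (border '')
j=25 s[j]='e': π[25]=1 (border 'e')
j=26 s[j]='e': π[26]=2 (border 'ee')
j=27 s[j]='e': k: 2→1; π[27]=2 (border 'ee')
j=28 s[j]='e': k: 2→1; π[28]=2 (border 'ee')
j=29 s[j]='b': k: 2→1→0; π[29]=0 (border '')
j=30 s[j]='d': π[30]=0 (border '')
j=31 s[j]='b': π[31]=0 (border '')

[0, 1, 0, 0, 0, 0, 0, 0, 0, 0, 1, 0, 1, 0, 0, 0, 0, 0, 0, 0, 0, 0, 1, 0, 0, 1, 2, 2, 2, 0, 0, 0]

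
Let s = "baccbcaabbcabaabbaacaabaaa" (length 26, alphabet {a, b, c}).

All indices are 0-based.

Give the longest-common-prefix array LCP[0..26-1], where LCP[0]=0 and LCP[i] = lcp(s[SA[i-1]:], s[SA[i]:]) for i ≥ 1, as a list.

rank | idx | suffix
   0 |  25 | a
   1 |  24 | aa
   2 |  23 | aaa
   3 |  20 | aabaaa
   4 |  13 | aabbaacaabaaa
   5 |   6 | aabbcabaabbaacaabaaa
   6 |  17 | aacaabaaa
   7 |  21 | abaaa
   8 |  11 | abaabbaacaabaaa
   9 |  14 | abbaacaabaaa
  10 |   7 | abbcabaabbaacaabaaa
  11 |  18 | acaabaaa
  12 |   1 | accbcaabbcabaabbaacaabaaa
  13 |  22 | baaa
  14 |  12 | baabbaacaabaaa
  15 |  16 | baacaabaaa
  16 |   0 | baccbcaabbcabaabbaacaabaaa
  17 |  15 | bbaacaabaaa
  18 |   8 | bbcabaabbaacaabaaa
  19 |   4 | bcaabbcabaabbaacaabaaa
  20 |   9 | bcabaabbaacaabaaa
  21 |  19 | caabaaa
  22 |   5 | caabbcabaabbaacaabaaa
  23 |  10 | cabaabbaacaabaaa
  24 |   3 | cbcaabbcabaabbaacaabaaa
  25 |   2 | ccbcaabbcabaabbaacaabaaa

SA = [25, 24, 23, 20, 13, 6, 17, 21, 11, 14, 7, 18, 1, 22, 12, 16, 0, 15, 8, 4, 9, 19, 5, 10, 3, 2]
[i] adj suffixes → lcp
  [1] 25/24 → 1 ('a')
  [2] 24/23 → 2 ('aa')
  [3] 23/20 → 2 ('aa')
  [4] 20/13 → 3 ('aab')
  [5] 13/6 → 4 ('aabb')
  [6] 6/17 → 2 ('aa')
  [7] 17/21 → 1 ('a')
  [8] 21/11 → 4 ('abaa')
  [9] 11/14 → 2 ('ab')
  [10] 14/7 → 3 ('abb')
  [11] 7/18 → 1 ('a')
  [12] 18/1 → 2 ('ac')
  [13] 1/22 → 0 ('')
  [14] 22/12 → 3 ('baa')
  [15] 12/16 → 3 ('baa')
  [16] 16/0 → 2 ('ba')
  [17] 0/15 → 1 ('b')
  [18] 15/8 → 2 ('bb')
  [19] 8/4 → 1 ('b')
  [20] 4/9 → 3 ('bca')
  [21] 9/19 → 0 ('')
  [22] 19/5 → 4 ('caab')
  [23] 5/10 → 2 ('ca')
  [24] 10/3 → 1 ('c')
  [25] 3/2 → 1 ('c')

[0, 1, 2, 2, 3, 4, 2, 1, 4, 2, 3, 1, 2, 0, 3, 3, 2, 1, 2, 1, 3, 0, 4, 2, 1, 1]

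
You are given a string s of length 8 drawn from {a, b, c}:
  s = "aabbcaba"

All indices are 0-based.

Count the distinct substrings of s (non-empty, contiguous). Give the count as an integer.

sorted suffixes:
  #0 SA[0]=7  'a'
  #1 SA[1]=0  'aabbcaba'
  #2 SA[2]=5  'aba'
  #3 SA[3]=1  'abbcaba'
  #4 SA[4]=6  'ba'
  #5 SA[5]=2  'bbcaba'
  #6 SA[6]=3  'bcaba'
  #7 SA[7]=4  'caba'

SA = [7, 0, 5, 1, 6, 2, 3, 4]
i: (SA[i-1],SA[i]) lcp shared
  1: (7,0) 1 'a'
  2: (0,5) 1 'a'
  3: (5,1) 2 'ab'
  4: (1,6) 0 ''
  5: (6,2) 1 'b'
  6: (2,3) 1 'b'
  7: (3,4) 0 ''

n(n+1)/2 = 8·9/2 = 36
Σ LCP = 0 + 1 + 1 + 2 + 0 + 1 + 1 + 0 = 6
distinct = 36 − 6 = 30

30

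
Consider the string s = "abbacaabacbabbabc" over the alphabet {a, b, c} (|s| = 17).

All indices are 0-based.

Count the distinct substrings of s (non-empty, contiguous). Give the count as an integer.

126

sorted suffixes:
  #0 SA[0]=5  'aabacbabbabc'
  #1 SA[1]=6  'abacbabbabc'
  #2 SA[2]=11  'abbabc'
  #3 SA[3]=0  'abbacaabacbabbabc'
  #4 SA[4]=14  'abc'
  #5 SA[5]=3  'acaabacbabbabc'
  #6 SA[6]=8  'acbabbabc'
  #7 SA[7]=10  'babbabc'
  #8 SA[8]=13  'babc'
  #9 SA[9]=2  'bacaabacbabbabc'
  #10 SA[10]=7  'bacbabbabc'
  #11 SA[11]=12  'bbabc'
  #12 SA[12]=1  'bbacaabacbabbabc'
  #13 SA[13]=15  'bc'
  #14 SA[14]=16  'c'
  #15 SA[15]=4  'caabacbabbabc'
  #16 SA[16]=9  'cbabbabc'

SA = [5, 6, 11, 0, 14, 3, 8, 10, 13, 2, 7, 12, 1, 15, 16, 4, 9]
i: (SA[i-1],SA[i]) lcp shared
  1: (5,6) 1 'a'
  2: (6,11) 2 'ab'
  3: (11,0) 4 'abba'
  4: (0,14) 2 'ab'
  5: (14,3) 1 'a'
  6: (3,8) 2 'ac'
  7: (8,10) 0 ''
  8: (10,13) 3 'bab'
  9: (13,2) 2 'ba'
  10: (2,7) 3 'bac'
  11: (7,12) 1 'b'
  12: (12,1) 3 'bba'
  13: (1,15) 1 'b'
  14: (15,16) 0 ''
  15: (16,4) 1 'c'
  16: (4,9) 1 'c'

n(n+1)/2 = 17·18/2 = 153
Σ LCP = 0 + 1 + 2 + 4 + 2 + 1 + 2 + 0 + 3 + 2 + 3 + 1 + 3 + 1 + 0 + 1 + 1 = 27
distinct = 153 − 27 = 126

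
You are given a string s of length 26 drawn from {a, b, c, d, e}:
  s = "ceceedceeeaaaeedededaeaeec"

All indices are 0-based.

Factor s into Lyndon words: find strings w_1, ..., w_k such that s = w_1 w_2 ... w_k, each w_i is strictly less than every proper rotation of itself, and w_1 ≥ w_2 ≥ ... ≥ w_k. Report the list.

emit factor 1: 'ceceedceee' (i=0, period=10)
emit factor 2: 'aaaeedededaeaeec' (i=10, period=16)

["ceceedceee", "aaaeedededaeaeec"]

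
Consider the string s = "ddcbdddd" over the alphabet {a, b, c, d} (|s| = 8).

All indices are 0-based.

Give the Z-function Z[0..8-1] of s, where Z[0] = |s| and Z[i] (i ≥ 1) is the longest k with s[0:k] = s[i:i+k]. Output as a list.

Z[0]=8
i=1: outside box; Z[1]=1 extend→box=[1,2)
i=2: outside box; Z[2]=0
i=3: outside box; Z[3]=0
i=4: outside box; Z[4]=2 extend→box=[4,6)
i=5: min(r-i=1, Z[1]=1)=1; Z[5]=2 extend→box=[5,7)
i=6: min(r-i=1, Z[1]=1)=1; Z[6]=2 extend→box=[6,8)
i=7: min(r-i=1, Z[1]=1)=1; Z[7]=1

[8, 1, 0, 0, 2, 2, 2, 1]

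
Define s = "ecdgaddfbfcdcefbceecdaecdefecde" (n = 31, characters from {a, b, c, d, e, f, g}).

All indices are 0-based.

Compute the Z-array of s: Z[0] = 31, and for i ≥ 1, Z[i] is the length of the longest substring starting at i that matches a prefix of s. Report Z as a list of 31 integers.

Z[0]=31
i=1: fresh scan; Z[1]=0
i=2: fresh scan; Z[2]=0
i=3: fresh scan; Z[3]=0
i=4: fresh scan; Z[4]=0
i=5: fresh scan; Z[5]=0
i=6: fresh scan; Z[6]=0
i=7: fresh scan; Z[7]=0
i=8: fresh scan; Z[8]=0
i=9: fresh scan; Z[9]=0
i=10: fresh scan; Z[10]=0
i=11: fresh scan; Z[11]=0
i=12: fresh scan; Z[12]=0
i=13: fresh scan; Z[13]=1 grow→box=[13,14)
i=14: fresh scan; Z[14]=0
i=15: fresh scan; Z[15]=0
i=16: fresh scan; Z[16]=0
i=17: fresh scan; Z[17]=1 grow→box=[17,18)
i=18: fresh scan; Z[18]=3 grow→box=[18,21)
i=19: min(r-i=2, Z[1]=0)=0; Z[19]=0
i=20: min(r-i=1, Z[2]=0)=0; Z[20]=0
i=21: fresh scan; Z[21]=0
i=22: fresh scan; Z[22]=3 grow→box=[22,25)
i=23: min(r-i=2, Z[1]=0)=0; Z[23]=0
i=24: min(r-i=1, Z[2]=0)=0; Z[24]=0
i=25: fresh scan; Z[25]=1 grow→box=[25,26)
i=26: fresh scan; Z[26]=0
i=27: fresh scan; Z[27]=3 grow→box=[27,30)
i=28: min(r-i=2, Z[1]=0)=0; Z[28]=0
i=29: min(r-i=1, Z[2]=0)=0; Z[29]=0
i=30: fresh scan; Z[30]=1 grow→box=[30,31)

[31, 0, 0, 0, 0, 0, 0, 0, 0, 0, 0, 0, 0, 1, 0, 0, 0, 1, 3, 0, 0, 0, 3, 0, 0, 1, 0, 3, 0, 0, 1]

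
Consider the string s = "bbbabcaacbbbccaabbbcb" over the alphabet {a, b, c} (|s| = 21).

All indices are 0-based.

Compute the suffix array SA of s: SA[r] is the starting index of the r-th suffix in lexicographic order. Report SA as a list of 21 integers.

[14, 6, 15, 3, 7, 20, 2, 1, 0, 16, 9, 17, 10, 4, 18, 11, 13, 5, 19, 8, 12]

rank→(start, suffix):
  0 → (14, 'aabbbcb')
  1 → (6, 'aacbbbccaabbbcb')
  2 → (15, 'abbbcb')
  3 → (3, 'abcaacbbbccaabbbcb')
  4 → (7, 'acbbbccaabbbcb')
  5 → (20, 'b')
  6 → (2, 'babcaacbbbccaabbbcb')
  7 → (1, 'bbabcaacbbbccaabbbcb')
  8 → (0, 'bbbabcaacbbbccaabbbcb')
  9 → (16, 'bbbcb')
  10 → (9, 'bbbccaabbbcb')
  11 → (17, 'bbcb')
  12 → (10, 'bbccaabbbcb')
  13 → (4, 'bcaacbbbccaabbbcb')
  14 → (18, 'bcb')
  15 → (11, 'bccaabbbcb')
  16 → (13, 'caabbbcb')
  17 → (5, 'caacbbbccaabbbcb')
  18 → (19, 'cb')
  19 → (8, 'cbbbccaabbbcb')
  20 → (12, 'ccaabbbcb')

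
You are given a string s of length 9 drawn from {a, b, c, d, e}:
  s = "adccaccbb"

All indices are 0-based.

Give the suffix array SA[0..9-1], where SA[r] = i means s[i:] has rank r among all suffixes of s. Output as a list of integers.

sorted suffixes:
  #0 SA[0]=4  'accbb'
  #1 SA[1]=0  'adccaccbb'
  #2 SA[2]=8  'b'
  #3 SA[3]=7  'bb'
  #4 SA[4]=3  'caccbb'
  #5 SA[5]=6  'cbb'
  #6 SA[6]=2  'ccaccbb'
  #7 SA[7]=5  'ccbb'
  #8 SA[8]=1  'dccaccbb'

[4, 0, 8, 7, 3, 6, 2, 5, 1]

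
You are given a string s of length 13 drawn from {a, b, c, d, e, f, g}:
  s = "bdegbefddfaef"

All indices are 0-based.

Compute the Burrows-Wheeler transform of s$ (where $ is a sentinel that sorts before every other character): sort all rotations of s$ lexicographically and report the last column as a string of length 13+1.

rank  rotation        last
    0  $bdegbefddfaef  f
    1  aef$bdegbefddf  f
    2  bdegbefddfaef$  $
    3  befddfaef$bdeg  g
    4  ddfaef$bdegbef  f
    5  degbefddfaef$b  b
    6  dfaef$bdegbefd  d
    7  ef$bdegbefddfa  a
    8  efddfaef$bdegb  b
    9  egbefddfaef$bd  d
   10  f$bdegbefddfae  e
   11  faef$bdegbefdd  d
   12  fddfaef$bdegbe  e
   13  gbefddfaef$bde  e

ff$gfbdabdedee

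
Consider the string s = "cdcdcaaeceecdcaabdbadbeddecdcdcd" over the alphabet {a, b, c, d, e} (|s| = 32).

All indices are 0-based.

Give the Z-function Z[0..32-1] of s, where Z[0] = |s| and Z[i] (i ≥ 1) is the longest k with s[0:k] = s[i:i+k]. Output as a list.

Z[0]=32
i=1: i≥r, start 0; Z[1]=0
i=2: i≥r, start 0; Z[2]=3 grow→box=[2,5)
i=3: min(r-i=2, Z[1]=0)=0; Z[3]=0
i=4: min(r-i=1, Z[2]=3)=1; Z[4]=1
i=5: i≥r, start 0; Z[5]=0
i=6: i≥r, start 0; Z[6]=0
i=7: i≥r, start 0; Z[7]=0
i=8: i≥r, start 0; Z[8]=1 grow→box=[8,9)
i=9: i≥r, start 0; Z[9]=0
i=10: i≥r, start 0; Z[10]=0
i=11: i≥r, start 0; Z[11]=3 grow→box=[11,14)
i=12: min(r-i=2, Z[1]=0)=0; Z[12]=0
i=13: min(r-i=1, Z[2]=3)=1; Z[13]=1
i=14: i≥r, start 0; Z[14]=0
i=15: i≥r, start 0; Z[15]=0
i=16: i≥r, start 0; Z[16]=0
i=17: i≥r, start 0; Z[17]=0
i=18: i≥r, start 0; Z[18]=0
i=19: i≥r, start 0; Z[19]=0
i=20: i≥r, start 0; Z[20]=0
i=21: i≥r, start 0; Z[21]=0
i=22: i≥r, start 0; Z[22]=0
i=23: i≥r, start 0; Z[23]=0
i=24: i≥r, start 0; Z[24]=0
i=25: i≥r, start 0; Z[25]=0
i=26: i≥r, start 0; Z[26]=5 grow→box=[26,31)
i=27: min(r-i=4, Z[1]=0)=0; Z[27]=0
i=28: min(r-i=3, Z[2]=3)=3; Z[28]=4 grow→box=[28,32)
i=29: min(r-i=3, Z[1]=0)=0; Z[29]=0
i=30: min(r-i=2, Z[2]=3)=2; Z[30]=2
i=31: min(r-i=1, Z[3]=0)=0; Z[31]=0

[32, 0, 3, 0, 1, 0, 0, 0, 1, 0, 0, 3, 0, 1, 0, 0, 0, 0, 0, 0, 0, 0, 0, 0, 0, 0, 5, 0, 4, 0, 2, 0]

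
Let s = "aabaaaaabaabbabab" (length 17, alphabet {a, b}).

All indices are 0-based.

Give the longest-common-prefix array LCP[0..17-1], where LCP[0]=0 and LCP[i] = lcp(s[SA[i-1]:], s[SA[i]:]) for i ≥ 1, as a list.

rank→(start, suffix):
  0 → (3, 'aaaaabaabbabab')
  1 → (4, 'aaaabaabbabab')
  2 → (5, 'aaabaabbabab')
  3 → (0, 'aabaaaaabaabbabab')
  4 → (6, 'aabaabbabab')
  5 → (9, 'aabbabab')
  6 → (15, 'ab')
  7 → (1, 'abaaaaabaabbabab')
  8 → (7, 'abaabbabab')
  9 → (13, 'abab')
  10 → (10, 'abbabab')
  11 → (16, 'b')
  12 → (2, 'baaaaabaabbabab')
  13 → (8, 'baabbabab')
  14 → (14, 'bab')
  15 → (12, 'babab')
  16 → (11, 'bbabab')

SA = [3, 4, 5, 0, 6, 9, 15, 1, 7, 13, 10, 16, 2, 8, 14, 12, 11]
rank  pair      lcp
   1  s[3:],s[4:]  4  'aaaa'
   2  s[4:],s[5:]  3  'aaa'
   3  s[5:],s[0:]  2  'aa'
   4  s[0:],s[6:]  5  'aabaa'
   5  s[6:],s[9:]  3  'aab'
   6  s[9:],s[15:]  1  'a'
   7  s[15:],s[1:]  2  'ab'
   8  s[1:],s[7:]  4  'abaa'
   9  s[7:],s[13:]  3  'aba'
  10  s[13:],s[10:]  2  'ab'
  11  s[10:],s[16:]  0  ''
  12  s[16:],s[2:]  1  'b'
  13  s[2:],s[8:]  3  'baa'
  14  s[8:],s[14:]  2  'ba'
  15  s[14:],s[12:]  3  'bab'
  16  s[12:],s[11:]  1  'b'

[0, 4, 3, 2, 5, 3, 1, 2, 4, 3, 2, 0, 1, 3, 2, 3, 1]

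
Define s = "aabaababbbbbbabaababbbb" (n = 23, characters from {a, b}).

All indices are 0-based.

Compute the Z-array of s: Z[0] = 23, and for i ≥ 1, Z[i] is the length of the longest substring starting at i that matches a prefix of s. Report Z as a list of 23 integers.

Z[0]=23
i=1: i≥r, start 0; Z[1]=1 grow→box=[1,2)
i=2: i≥r, start 0; Z[2]=0
i=3: i≥r, start 0; Z[3]=4 grow→box=[3,7)
i=4: min(r-i=3, Z[1]=1)=1; Z[4]=1
i=5: min(r-i=2, Z[2]=0)=0; Z[5]=0
i=6: min(r-i=1, Z[3]=4)=1; Z[6]=1
i=7: i≥r, start 0; Z[7]=0
i=8: i≥r, start 0; Z[8]=0
i=9: i≥r, start 0; Z[9]=0
i=10: i≥r, start 0; Z[10]=0
i=11: i≥r, start 0; Z[11]=0
i=12: i≥r, start 0; Z[12]=0
i=13: i≥r, start 0; Z[13]=1 grow→box=[13,14)
i=14: i≥r, start 0; Z[14]=0
i=15: i≥r, start 0; Z[15]=4 grow→box=[15,19)
i=16: min(r-i=3, Z[1]=1)=1; Z[16]=1
i=17: min(r-i=2, Z[2]=0)=0; Z[17]=0
i=18: min(r-i=1, Z[3]=4)=1; Z[18]=1
i=19: i≥r, start 0; Z[19]=0
i=20: i≥r, start 0; Z[20]=0
i=21: i≥r, start 0; Z[21]=0
i=22: i≥r, start 0; Z[22]=0

[23, 1, 0, 4, 1, 0, 1, 0, 0, 0, 0, 0, 0, 1, 0, 4, 1, 0, 1, 0, 0, 0, 0]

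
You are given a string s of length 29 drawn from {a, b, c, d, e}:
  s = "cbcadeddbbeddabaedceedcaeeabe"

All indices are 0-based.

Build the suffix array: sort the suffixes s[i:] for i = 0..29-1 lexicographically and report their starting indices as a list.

rank→(start, suffix):
  0 → (13, 'abaedceedcaeeabe')
  1 → (26, 'abe')
  2 → (3, 'adeddbbeddabaedceedcaeeabe')
  3 → (15, 'aedceedcaeeabe')
  4 → (23, 'aeeabe')
  5 → (14, 'baedceedcaeeabe')
  6 → (8, 'bbeddabaedceedcaeeabe')
  7 → (1, 'bcadeddbbeddabaedceedcaeeabe')
  8 → (27, 'be')
  9 → (9, 'beddabaedceedcaeeabe')
  10 → (2, 'cadeddbbeddabaedceedcaeeabe')
  11 → (22, 'caeeabe')
  12 → (0, 'cbcadeddbbeddabaedceedcaeeabe')
  13 → (18, 'ceedcaeeabe')
  14 → (12, 'dabaedceedcaeeabe')
  15 → (7, 'dbbeddabaedceedcaeeabe')
  16 → (21, 'dcaeeabe')
  17 → (17, 'dceedcaeeabe')
  18 → (11, 'ddabaedceedcaeeabe')
  19 → (6, 'ddbbeddabaedceedcaeeabe')
  20 → (4, 'deddbbeddabaedceedcaeeabe')
  21 → (28, 'e')
  22 → (25, 'eabe')
  23 → (20, 'edcaeeabe')
  24 → (16, 'edceedcaeeabe')
  25 → (10, 'eddabaedceedcaeeabe')
  26 → (5, 'eddbbeddabaedceedcaeeabe')
  27 → (24, 'eeabe')
  28 → (19, 'eedcaeeabe')

[13, 26, 3, 15, 23, 14, 8, 1, 27, 9, 2, 22, 0, 18, 12, 7, 21, 17, 11, 6, 4, 28, 25, 20, 16, 10, 5, 24, 19]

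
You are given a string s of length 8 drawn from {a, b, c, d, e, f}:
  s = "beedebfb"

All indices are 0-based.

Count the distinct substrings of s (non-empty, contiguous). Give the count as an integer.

sorted suffixes:
  #0 SA[0]=7  'b'
  #1 SA[1]=0  'beedebfb'
  #2 SA[2]=5  'bfb'
  #3 SA[3]=3  'debfb'
  #4 SA[4]=4  'ebfb'
  #5 SA[5]=2  'edebfb'
  #6 SA[6]=1  'eedebfb'
  #7 SA[7]=6  'fb'

SA = [7, 0, 5, 3, 4, 2, 1, 6]
i: (SA[i-1],SA[i]) lcp shared
  1: (7,0) 1 'b'
  2: (0,5) 1 'b'
  3: (5,3) 0 ''
  4: (3,4) 0 ''
  5: (4,2) 1 'e'
  6: (2,1) 1 'e'
  7: (1,6) 0 ''

n(n+1)/2 = 8·9/2 = 36
Σ LCP = 0 + 1 + 1 + 0 + 0 + 1 + 1 + 0 = 4
distinct = 36 − 4 = 32

32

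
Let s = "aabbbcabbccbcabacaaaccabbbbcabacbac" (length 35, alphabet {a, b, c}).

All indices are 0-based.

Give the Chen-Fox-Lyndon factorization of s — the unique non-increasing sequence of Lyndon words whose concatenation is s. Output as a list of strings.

["aabbbcabbccbcabac", "aaaccabbbbcabacbac"]

emit factor 1: 'aabbbcabbccbcabac' (i=0, period=17)
emit factor 2: 'aaaccabbbbcabacbac' (i=17, period=18)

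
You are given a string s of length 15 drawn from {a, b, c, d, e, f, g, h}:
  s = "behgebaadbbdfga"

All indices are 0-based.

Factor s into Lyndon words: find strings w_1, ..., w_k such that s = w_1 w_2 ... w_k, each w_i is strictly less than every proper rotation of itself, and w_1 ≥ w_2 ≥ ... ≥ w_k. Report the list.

emit factor 1: 'behge' (i=0, period=5)
emit factor 2: 'b' (i=5, period=1)
emit factor 3: 'aadbbdfg' (i=6, period=8)
emit factor 4: 'a' (i=14, period=1)

["behge", "b", "aadbbdfg", "a"]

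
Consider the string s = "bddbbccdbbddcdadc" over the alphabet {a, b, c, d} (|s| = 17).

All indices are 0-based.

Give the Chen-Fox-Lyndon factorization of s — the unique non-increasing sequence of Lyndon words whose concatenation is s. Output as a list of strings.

["bdd", "bbccdbbddcd", "adc"]

emit factor 1: 'bdd' (i=0, period=3)
emit factor 2: 'bbccdbbddcd' (i=3, period=11)
emit factor 3: 'adc' (i=14, period=3)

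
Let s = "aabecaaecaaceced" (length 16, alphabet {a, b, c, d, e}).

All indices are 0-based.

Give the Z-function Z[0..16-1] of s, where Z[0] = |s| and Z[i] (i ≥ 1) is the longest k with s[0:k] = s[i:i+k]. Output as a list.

[16, 1, 0, 0, 0, 2, 1, 0, 0, 2, 1, 0, 0, 0, 0, 0]

Z[0]=16
i=1: fresh scan; Z[1]=1 scan→box=[1,2)
i=2: fresh scan; Z[2]=0
i=3: fresh scan; Z[3]=0
i=4: fresh scan; Z[4]=0
i=5: fresh scan; Z[5]=2 scan→box=[5,7)
i=6: min(r-i=1, Z[1]=1)=1; Z[6]=1
i=7: fresh scan; Z[7]=0
i=8: fresh scan; Z[8]=0
i=9: fresh scan; Z[9]=2 scan→box=[9,11)
i=10: min(r-i=1, Z[1]=1)=1; Z[10]=1
i=11: fresh scan; Z[11]=0
i=12: fresh scan; Z[12]=0
i=13: fresh scan; Z[13]=0
i=14: fresh scan; Z[14]=0
i=15: fresh scan; Z[15]=0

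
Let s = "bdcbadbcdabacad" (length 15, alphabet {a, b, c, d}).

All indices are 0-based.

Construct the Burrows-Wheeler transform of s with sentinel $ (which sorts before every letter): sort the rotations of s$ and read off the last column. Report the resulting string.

rank  rotation          last
    0  $bdcbadbcdabacad  d
    1  abacad$bdcbadbcd  d
    2  acad$bdcbadbcdab  b
    3  ad$bdcbadbcdabac  c
    4  adbcdabacad$bdcb  b
    5  bacad$bdcbadbcda  a
    6  badbcdabacad$bdc  c
    7  bcdabacad$bdcbad  d
    8  bdcbadbcdabacad$  $
    9  cad$bdcbadbcdaba  a
   10  cbadbcdabacad$bd  d
   11  cdabacad$bdcbadb  b
   12  d$bdcbadbcdabaca  a
   13  dabacad$bdcbadbc  c
   14  dbcdabacad$bdcba  a
   15  dcbadbcdabacad$b  b

ddbcbacd$adbacab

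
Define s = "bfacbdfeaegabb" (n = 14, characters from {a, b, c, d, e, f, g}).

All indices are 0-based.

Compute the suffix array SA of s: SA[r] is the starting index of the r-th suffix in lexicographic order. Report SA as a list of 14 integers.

sorted suffixes:
  #0 SA[0]=11  'abb'
  #1 SA[1]=2  'acbdfeaegabb'
  #2 SA[2]=8  'aegabb'
  #3 SA[3]=13  'b'
  #4 SA[4]=12  'bb'
  #5 SA[5]=4  'bdfeaegabb'
  #6 SA[6]=0  'bfacbdfeaegabb'
  #7 SA[7]=3  'cbdfeaegabb'
  #8 SA[8]=5  'dfeaegabb'
  #9 SA[9]=7  'eaegabb'
  #10 SA[10]=9  'egabb'
  #11 SA[11]=1  'facbdfeaegabb'
  #12 SA[12]=6  'feaegabb'
  #13 SA[13]=10  'gabb'

[11, 2, 8, 13, 12, 4, 0, 3, 5, 7, 9, 1, 6, 10]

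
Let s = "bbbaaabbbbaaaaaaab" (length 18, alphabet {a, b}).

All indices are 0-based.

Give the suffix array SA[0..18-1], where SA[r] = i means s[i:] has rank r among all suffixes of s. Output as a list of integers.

sorted suffixes:
  #0 SA[0]=10  'aaaaaaab'
  #1 SA[1]=11  'aaaaaab'
  #2 SA[2]=12  'aaaaab'
  #3 SA[3]=13  'aaaab'
  #4 SA[4]=14  'aaab'
  #5 SA[5]=3  'aaabbbbaaaaaaab'
  #6 SA[6]=15  'aab'
  #7 SA[7]=4  'aabbbbaaaaaaab'
  #8 SA[8]=16  'ab'
  #9 SA[9]=5  'abbbbaaaaaaab'
  #10 SA[10]=17  'b'
  #11 SA[11]=9  'baaaaaaab'
  #12 SA[12]=2  'baaabbbbaaaaaaab'
  #13 SA[13]=8  'bbaaaaaaab'
  #14 SA[14]=1  'bbaaabbbbaaaaaaab'
  #15 SA[15]=7  'bbbaaaaaaab'
  #16 SA[16]=0  'bbbaaabbbbaaaaaaab'
  #17 SA[17]=6  'bbbbaaaaaaab'

[10, 11, 12, 13, 14, 3, 15, 4, 16, 5, 17, 9, 2, 8, 1, 7, 0, 6]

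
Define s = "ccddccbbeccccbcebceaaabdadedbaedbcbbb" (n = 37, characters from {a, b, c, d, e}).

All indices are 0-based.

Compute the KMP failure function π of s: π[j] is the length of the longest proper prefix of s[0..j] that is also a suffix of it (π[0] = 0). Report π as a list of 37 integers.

π[0] = 0
j=1 s[j]='c': π[1]=1 (border 'c')
j=2 s[j]='d': k: 1→0; π[2]=0 (border '')
j=3 s[j]='d': π[3]=0 (border '')
j=4 s[j]='c': π[4]=1 (border 'c')
j=5 s[j]='c': π[5]=2 (border 'cc')
j=6 s[j]='b': k: 2→1→0; π[6]=0 (border '')
j=7 s[j]='b': π[7]=0 (border '')
j=8 s[j]='e': π[8]=0 (border '')
j=9 s[j]='c': π[9]=1 (border 'c')
j=10 s[j]='c': π[10]=2 (border 'cc')
j=11 s[j]='c': k: 2→1; π[11]=2 (border 'cc')
j=12 s[j]='c': k: 2→1; π[12]=2 (border 'cc')
j=13 s[j]='b': k: 2→1→0; π[13]=0 (border '')
j=14 s[j]='c': π[14]=1 (border 'c')
j=15 s[j]='e': k: 1→0; π[15]=0 (border '')
j=16 s[j]='b': π[16]=0 (border '')
j=17 s[j]='c': π[17]=1 (border 'c')
j=18 s[j]='e': k: 1→0; π[18]=0 (border '')
j=19 s[j]='a': π[19]=0 (border '')
j=20 s[j]='a': π[20]=0 (border '')
j=21 s[j]='a': π[21]=0 (border '')
j=22 s[j]='b': π[22]=0 (border '')
j=23 s[j]='d': π[23]=0 (border '')
j=24 s[j]='a': π[24]=0 (border '')
j=25 s[j]='d': π[25]=0 (border '')
j=26 s[j]='e': π[26]=0 (border '')
j=27 s[j]='d': π[27]=0 (border '')
j=28 s[j]='b': π[28]=0 (border '')
j=29 s[j]='a': π[29]=0 (border '')
j=30 s[j]='e': π[30]=0 (border '')
j=31 s[j]='d': π[31]=0 (border '')
j=32 s[j]='b': π[32]=0 (border '')
j=33 s[j]='c': π[33]=1 (border 'c')
j=34 s[j]='b': k: 1→0; π[34]=0 (border '')
j=35 s[j]='b': π[35]=0 (border '')
j=36 s[j]='b': π[36]=0 (border '')

[0, 1, 0, 0, 1, 2, 0, 0, 0, 1, 2, 2, 2, 0, 1, 0, 0, 1, 0, 0, 0, 0, 0, 0, 0, 0, 0, 0, 0, 0, 0, 0, 0, 1, 0, 0, 0]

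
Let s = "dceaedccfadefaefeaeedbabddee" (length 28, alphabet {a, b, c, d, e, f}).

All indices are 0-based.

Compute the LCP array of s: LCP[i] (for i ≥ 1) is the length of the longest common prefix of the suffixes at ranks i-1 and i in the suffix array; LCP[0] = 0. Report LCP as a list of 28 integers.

[0, 1, 1, 2, 2, 0, 1, 0, 1, 1, 0, 1, 2, 1, 1, 2, 0, 1, 3, 1, 2, 1, 2, 1, 2, 0, 2, 1]

rank→(start, suffix):
  0 → (22, 'abddee')
  1 → (9, 'adefaefeaeedbabddee')
  2 → (3, 'aedccfadefaefeaeedbabddee')
  3 → (17, 'aeedbabddee')
  4 → (13, 'aefeaeedbabddee')
  5 → (21, 'babddee')
  6 → (23, 'bddee')
  7 → (6, 'ccfadefaefeaeedbabddee')
  8 → (1, 'ceaedccfadefaefeaeedbabddee')
  9 → (7, 'cfadefaefeaeedbabddee')
  10 → (20, 'dbabddee')
  11 → (5, 'dccfadefaefeaeedbabddee')
  12 → (0, 'dceaedccfadefaefeaeedbabddee')
  13 → (24, 'ddee')
  14 → (25, 'dee')
  15 → (10, 'defaefeaeedbabddee')
  16 → (27, 'e')
  17 → (2, 'eaedccfadefaefeaeedbabddee')
  18 → (16, 'eaeedbabddee')
  19 → (19, 'edbabddee')
  20 → (4, 'edccfadefaefeaeedbabddee')
  21 → (26, 'ee')
  22 → (18, 'eedbabddee')
  23 → (11, 'efaefeaeedbabddee')
  24 → (14, 'efeaeedbabddee')
  25 → (8, 'fadefaefeaeedbabddee')
  26 → (12, 'faefeaeedbabddee')
  27 → (15, 'feaeedbabddee')

SA = [22, 9, 3, 17, 13, 21, 23, 6, 1, 7, 20, 5, 0, 24, 25, 10, 27, 2, 16, 19, 4, 26, 18, 11, 14, 8, 12, 15]
i: (SA[i-1],SA[i]) lcp shared
  1: (22,9) 1 'a'
  2: (9,3) 1 'a'
  3: (3,17) 2 'ae'
  4: (17,13) 2 'ae'
  5: (13,21) 0 ''
  6: (21,23) 1 'b'
  7: (23,6) 0 ''
  8: (6,1) 1 'c'
  9: (1,7) 1 'c'
  10: (7,20) 0 ''
  11: (20,5) 1 'd'
  12: (5,0) 2 'dc'
  13: (0,24) 1 'd'
  14: (24,25) 1 'd'
  15: (25,10) 2 'de'
  16: (10,27) 0 ''
  17: (27,2) 1 'e'
  18: (2,16) 3 'eae'
  19: (16,19) 1 'e'
  20: (19,4) 2 'ed'
  21: (4,26) 1 'e'
  22: (26,18) 2 'ee'
  23: (18,11) 1 'e'
  24: (11,14) 2 'ef'
  25: (14,8) 0 ''
  26: (8,12) 2 'fa'
  27: (12,15) 1 'f'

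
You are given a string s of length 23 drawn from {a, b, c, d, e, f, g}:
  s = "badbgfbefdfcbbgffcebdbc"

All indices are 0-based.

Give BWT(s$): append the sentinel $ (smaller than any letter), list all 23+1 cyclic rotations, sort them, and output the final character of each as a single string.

cb$cdefdbbffbafcbgdfegbb

rank  rotation                  last
    0  $badbgfbefdfcbbgffcebdbc  c
    1  adbgfbefdfcbbgffcebdbc$b  b
    2  badbgfbefdfcbbgffcebdbc$  $
    3  bbgffcebdbc$badbgfbefdfc  c
    4  bc$badbgfbefdfcbbgffcebd  d
    5  bdbc$badbgfbefdfcbbgffce  e
    6  befdfcbbgffcebdbc$badbgf  f
    7  bgfbefdfcbbgffcebdbc$bad  d
    8  bgffcebdbc$badbgfbefdfcb  b
    9  c$badbgfbefdfcbbgffcebdb  b
   10  cbbgffcebdbc$badbgfbefdf  f
   11  cebdbc$badbgfbefdfcbbgff  f
   12  dbc$badbgfbefdfcbbgffceb  b
   13  dbgfbefdfcbbgffcebdbc$ba  a
   14  dfcbbgffcebdbc$badbgfbef  f
   15  ebdbc$badbgfbefdfcbbgffc  c
   16  efdfcbbgffcebdbc$badbgfb  b
   17  fbefdfcbbgffcebdbc$badbg  g
   18  fcbbgffcebdbc$badbgfbefd  d
   19  fcebdbc$badbgfbefdfcbbgf  f
   20  fdfcbbgffcebdbc$badbgfbe  e
   21  ffcebdbc$badbgfbefdfcbbg  g
   22  gfbefdfcbbgffcebdbc$badb  b
   23  gffcebdbc$badbgfbefdfcbb  b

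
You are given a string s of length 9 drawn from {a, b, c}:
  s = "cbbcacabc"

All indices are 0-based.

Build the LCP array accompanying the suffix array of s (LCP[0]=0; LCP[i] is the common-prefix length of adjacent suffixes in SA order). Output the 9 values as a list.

[0, 1, 0, 1, 2, 0, 1, 2, 1]

sorted suffixes:
  #0 SA[0]=6  'abc'
  #1 SA[1]=4  'acabc'
  #2 SA[2]=1  'bbcacabc'
  #3 SA[3]=7  'bc'
  #4 SA[4]=2  'bcacabc'
  #5 SA[5]=8  'c'
  #6 SA[6]=5  'cabc'
  #7 SA[7]=3  'cacabc'
  #8 SA[8]=0  'cbbcacabc'

SA = [6, 4, 1, 7, 2, 8, 5, 3, 0]
i: (SA[i-1],SA[i]) lcp shared
  1: (6,4) 1 'a'
  2: (4,1) 0 ''
  3: (1,7) 1 'b'
  4: (7,2) 2 'bc'
  5: (2,8) 0 ''
  6: (8,5) 1 'c'
  7: (5,3) 2 'ca'
  8: (3,0) 1 'c'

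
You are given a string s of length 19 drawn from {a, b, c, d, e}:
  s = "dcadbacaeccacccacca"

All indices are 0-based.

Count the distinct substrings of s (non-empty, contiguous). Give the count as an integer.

160

sorted suffixes:
  #0 SA[0]=18  'a'
  #1 SA[1]=5  'acaeccacccacca'
  #2 SA[2]=15  'acca'
  #3 SA[3]=11  'acccacca'
  #4 SA[4]=2  'adbacaeccacccacca'
  #5 SA[5]=7  'aeccacccacca'
  #6 SA[6]=4  'bacaeccacccacca'
  #7 SA[7]=17  'ca'
  #8 SA[8]=14  'cacca'
  #9 SA[9]=10  'cacccacca'
  #10 SA[10]=1  'cadbacaeccacccacca'
  #11 SA[11]=6  'caeccacccacca'
  #12 SA[12]=16  'cca'
  #13 SA[13]=13  'ccacca'
  #14 SA[14]=9  'ccacccacca'
  #15 SA[15]=12  'cccacca'
  #16 SA[16]=3  'dbacaeccacccacca'
  #17 SA[17]=0  'dcadbacaeccacccacca'
  #18 SA[18]=8  'eccacccacca'

SA = [18, 5, 15, 11, 2, 7, 4, 17, 14, 10, 1, 6, 16, 13, 9, 12, 3, 0, 8]
[i] adj suffixes → lcp
  [1] 18/5 → 1 ('a')
  [2] 5/15 → 2 ('ac')
  [3] 15/11 → 3 ('acc')
  [4] 11/2 → 1 ('a')
  [5] 2/7 → 1 ('a')
  [6] 7/4 → 0 ('')
  [7] 4/17 → 0 ('')
  [8] 17/14 → 2 ('ca')
  [9] 14/10 → 4 ('cacc')
  [10] 10/1 → 2 ('ca')
  [11] 1/6 → 2 ('ca')
  [12] 6/16 → 1 ('c')
  [13] 16/13 → 3 ('cca')
  [14] 13/9 → 5 ('ccacc')
  [15] 9/12 → 2 ('cc')
  [16] 12/3 → 0 ('')
  [17] 3/0 → 1 ('d')
  [18] 0/8 → 0 ('')

n(n+1)/2 = 19·20/2 = 190
Σ LCP = 0 + 1 + 2 + 3 + 1 + 1 + 0 + 0 + 2 + 4 + 2 + 2 + 1 + 3 + 5 + 2 + 0 + 1 + 0 = 30
distinct = 190 − 30 = 160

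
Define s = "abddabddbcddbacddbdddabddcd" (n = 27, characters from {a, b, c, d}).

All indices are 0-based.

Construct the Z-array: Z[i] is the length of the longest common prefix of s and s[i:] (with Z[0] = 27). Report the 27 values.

Z[0]=27
i=1: i≥r, start 0; Z[1]=0
i=2: i≥r, start 0; Z[2]=0
i=3: i≥r, start 0; Z[3]=0
i=4: i≥r, start 0; Z[4]=4 scan→box=[4,8)
i=5: min(r-i=3, Z[1]=0)=0; Z[5]=0
i=6: min(r-i=2, Z[2]=0)=0; Z[6]=0
i=7: min(r-i=1, Z[3]=0)=0; Z[7]=0
i=8: i≥r, start 0; Z[8]=0
i=9: i≥r, start 0; Z[9]=0
i=10: i≥r, start 0; Z[10]=0
i=11: i≥r, start 0; Z[11]=0
i=12: i≥r, start 0; Z[12]=0
i=13: i≥r, start 0; Z[13]=1 scan→box=[13,14)
i=14: i≥r, start 0; Z[14]=0
i=15: i≥r, start 0; Z[15]=0
i=16: i≥r, start 0; Z[16]=0
i=17: i≥r, start 0; Z[17]=0
i=18: i≥r, start 0; Z[18]=0
i=19: i≥r, start 0; Z[19]=0
i=20: i≥r, start 0; Z[20]=0
i=21: i≥r, start 0; Z[21]=4 scan→box=[21,25)
i=22: min(r-i=3, Z[1]=0)=0; Z[22]=0
i=23: min(r-i=2, Z[2]=0)=0; Z[23]=0
i=24: min(r-i=1, Z[3]=0)=0; Z[24]=0
i=25: i≥r, start 0; Z[25]=0
i=26: i≥r, start 0; Z[26]=0

[27, 0, 0, 0, 4, 0, 0, 0, 0, 0, 0, 0, 0, 1, 0, 0, 0, 0, 0, 0, 0, 4, 0, 0, 0, 0, 0]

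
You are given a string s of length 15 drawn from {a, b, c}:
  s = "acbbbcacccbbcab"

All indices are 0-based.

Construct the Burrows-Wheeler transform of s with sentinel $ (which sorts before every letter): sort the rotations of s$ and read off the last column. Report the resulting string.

bc$caccbbbbbacca

rank  rotation          last
    0  $acbbbcacccbbcab  b
    1  ab$acbbbcacccbbc  c
    2  acbbbcacccbbcab$  $
    3  acccbbcab$acbbbc  c
    4  b$acbbbcacccbbca  a
    5  bbbcacccbbcab$ac  c
    6  bbcab$acbbbcaccc  c
    7  bbcacccbbcab$acb  b
    8  bcab$acbbbcacccb  b
    9  bcacccbbcab$acbb  b
   10  cab$acbbbcacccbb  b
   11  cacccbbcab$acbbb  b
   12  cbbbcacccbbcab$a  a
   13  cbbcab$acbbbcacc  c
   14  ccbbcab$acbbbcac  c
   15  cccbbcab$acbbbca  a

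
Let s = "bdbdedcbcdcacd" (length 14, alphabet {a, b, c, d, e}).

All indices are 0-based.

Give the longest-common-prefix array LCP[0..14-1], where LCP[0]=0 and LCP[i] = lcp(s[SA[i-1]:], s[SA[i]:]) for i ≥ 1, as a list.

[0, 0, 1, 2, 0, 1, 1, 2, 0, 1, 1, 2, 1, 0]

rank→(start, suffix):
  0 → (11, 'acd')
  1 → (7, 'bcdcacd')
  2 → (0, 'bdbdedcbcdcacd')
  3 → (2, 'bdedcbcdcacd')
  4 → (10, 'cacd')
  5 → (6, 'cbcdcacd')
  6 → (12, 'cd')
  7 → (8, 'cdcacd')
  8 → (13, 'd')
  9 → (1, 'dbdedcbcdcacd')
  10 → (9, 'dcacd')
  11 → (5, 'dcbcdcacd')
  12 → (3, 'dedcbcdcacd')
  13 → (4, 'edcbcdcacd')

SA = [11, 7, 0, 2, 10, 6, 12, 8, 13, 1, 9, 5, 3, 4]
rank  pair      lcp
   1  s[11:],s[7:]  0  ''
   2  s[7:],s[0:]  1  'b'
   3  s[0:],s[2:]  2  'bd'
   4  s[2:],s[10:]  0  ''
   5  s[10:],s[6:]  1  'c'
   6  s[6:],s[12:]  1  'c'
   7  s[12:],s[8:]  2  'cd'
   8  s[8:],s[13:]  0  ''
   9  s[13:],s[1:]  1  'd'
  10  s[1:],s[9:]  1  'd'
  11  s[9:],s[5:]  2  'dc'
  12  s[5:],s[3:]  1  'd'
  13  s[3:],s[4:]  0  ''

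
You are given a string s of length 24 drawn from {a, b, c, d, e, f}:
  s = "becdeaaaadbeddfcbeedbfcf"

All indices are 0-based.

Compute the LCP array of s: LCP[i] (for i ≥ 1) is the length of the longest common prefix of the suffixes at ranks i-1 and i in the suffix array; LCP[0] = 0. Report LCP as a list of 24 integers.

[0, 3, 2, 1, 0, 2, 2, 1, 0, 1, 1, 0, 2, 1, 1, 1, 0, 1, 1, 2, 1, 0, 1, 2]

sorted suffixes:
  #0 SA[0]=5  'aaaadbeddfcbeedbfcf'
  #1 SA[1]=6  'aaadbeddfcbeedbfcf'
  #2 SA[2]=7  'aadbeddfcbeedbfcf'
  #3 SA[3]=8  'adbeddfcbeedbfcf'
  #4 SA[4]=0  'becdeaaaadbeddfcbeedbfcf'
  #5 SA[5]=10  'beddfcbeedbfcf'
  #6 SA[6]=16  'beedbfcf'
  #7 SA[7]=20  'bfcf'
  #8 SA[8]=15  'cbeedbfcf'
  #9 SA[9]=2  'cdeaaaadbeddfcbeedbfcf'
  #10 SA[10]=22  'cf'
  #11 SA[11]=9  'dbeddfcbeedbfcf'
  #12 SA[12]=19  'dbfcf'
  #13 SA[13]=12  'ddfcbeedbfcf'
  #14 SA[14]=3  'deaaaadbeddfcbeedbfcf'
  #15 SA[15]=13  'dfcbeedbfcf'
  #16 SA[16]=4  'eaaaadbeddfcbeedbfcf'
  #17 SA[17]=1  'ecdeaaaadbeddfcbeedbfcf'
  #18 SA[18]=18  'edbfcf'
  #19 SA[19]=11  'eddfcbeedbfcf'
  #20 SA[20]=17  'eedbfcf'
  #21 SA[21]=23  'f'
  #22 SA[22]=14  'fcbeedbfcf'
  #23 SA[23]=21  'fcf'

SA = [5, 6, 7, 8, 0, 10, 16, 20, 15, 2, 22, 9, 19, 12, 3, 13, 4, 1, 18, 11, 17, 23, 14, 21]
i: (SA[i-1],SA[i]) lcp shared
  1: (5,6) 3 'aaa'
  2: (6,7) 2 'aa'
  3: (7,8) 1 'a'
  4: (8,0) 0 ''
  5: (0,10) 2 'be'
  6: (10,16) 2 'be'
  7: (16,20) 1 'b'
  8: (20,15) 0 ''
  9: (15,2) 1 'c'
  10: (2,22) 1 'c'
  11: (22,9) 0 ''
  12: (9,19) 2 'db'
  13: (19,12) 1 'd'
  14: (12,3) 1 'd'
  15: (3,13) 1 'd'
  16: (13,4) 0 ''
  17: (4,1) 1 'e'
  18: (1,18) 1 'e'
  19: (18,11) 2 'ed'
  20: (11,17) 1 'e'
  21: (17,23) 0 ''
  22: (23,14) 1 'f'
  23: (14,21) 2 'fc'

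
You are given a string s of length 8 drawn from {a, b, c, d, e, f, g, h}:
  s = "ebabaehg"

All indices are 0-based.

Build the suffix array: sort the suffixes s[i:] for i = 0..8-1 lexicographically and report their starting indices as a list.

[2, 4, 1, 3, 0, 5, 7, 6]

sorted suffixes:
  #0 SA[0]=2  'abaehg'
  #1 SA[1]=4  'aehg'
  #2 SA[2]=1  'babaehg'
  #3 SA[3]=3  'baehg'
  #4 SA[4]=0  'ebabaehg'
  #5 SA[5]=5  'ehg'
  #6 SA[6]=7  'g'
  #7 SA[7]=6  'hg'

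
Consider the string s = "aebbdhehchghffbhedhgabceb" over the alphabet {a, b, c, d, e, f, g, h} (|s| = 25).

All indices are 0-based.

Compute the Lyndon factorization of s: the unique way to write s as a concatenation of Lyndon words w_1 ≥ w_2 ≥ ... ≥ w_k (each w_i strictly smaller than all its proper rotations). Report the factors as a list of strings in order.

["aebbdhehchghffbhedhg", "abceb"]

emit factor 1: 'aebbdhehchghffbhedhg' (i=0, period=20)
emit factor 2: 'abceb' (i=20, period=5)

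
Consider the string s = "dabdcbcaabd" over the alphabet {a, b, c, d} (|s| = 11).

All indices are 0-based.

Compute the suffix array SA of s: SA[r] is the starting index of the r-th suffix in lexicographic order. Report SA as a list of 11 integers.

sorted suffixes:
  #0 SA[0]=7  'aabd'
  #1 SA[1]=8  'abd'
  #2 SA[2]=1  'abdcbcaabd'
  #3 SA[3]=5  'bcaabd'
  #4 SA[4]=9  'bd'
  #5 SA[5]=2  'bdcbcaabd'
  #6 SA[6]=6  'caabd'
  #7 SA[7]=4  'cbcaabd'
  #8 SA[8]=10  'd'
  #9 SA[9]=0  'dabdcbcaabd'
  #10 SA[10]=3  'dcbcaabd'

[7, 8, 1, 5, 9, 2, 6, 4, 10, 0, 3]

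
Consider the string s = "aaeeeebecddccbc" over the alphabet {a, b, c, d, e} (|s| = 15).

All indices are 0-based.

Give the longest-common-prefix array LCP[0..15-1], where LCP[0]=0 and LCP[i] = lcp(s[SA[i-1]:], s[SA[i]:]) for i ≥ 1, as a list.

[0, 1, 0, 1, 0, 1, 1, 1, 0, 1, 0, 1, 1, 2, 3]

rank | idx | suffix
   0 |   0 | aaeeeebecddccbc
   1 |   1 | aeeeebecddccbc
   2 |  13 | bc
   3 |   6 | becddccbc
   4 |  14 | c
   5 |  12 | cbc
   6 |  11 | ccbc
   7 |   8 | cddccbc
   8 |  10 | dccbc
   9 |   9 | ddccbc
  10 |   5 | ebecddccbc
  11 |   7 | ecddccbc
  12 |   4 | eebecddccbc
  13 |   3 | eeebecddccbc
  14 |   2 | eeeebecddccbc

SA = [0, 1, 13, 6, 14, 12, 11, 8, 10, 9, 5, 7, 4, 3, 2]
i: (SA[i-1],SA[i]) lcp shared
  1: (0,1) 1 'a'
  2: (1,13) 0 ''
  3: (13,6) 1 'b'
  4: (6,14) 0 ''
  5: (14,12) 1 'c'
  6: (12,11) 1 'c'
  7: (11,8) 1 'c'
  8: (8,10) 0 ''
  9: (10,9) 1 'd'
  10: (9,5) 0 ''
  11: (5,7) 1 'e'
  12: (7,4) 1 'e'
  13: (4,3) 2 'ee'
  14: (3,2) 3 'eee'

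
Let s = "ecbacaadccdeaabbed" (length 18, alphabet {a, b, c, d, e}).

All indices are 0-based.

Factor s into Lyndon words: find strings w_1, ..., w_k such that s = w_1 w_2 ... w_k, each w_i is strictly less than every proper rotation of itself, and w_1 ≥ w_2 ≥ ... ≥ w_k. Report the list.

["e", "c", "b", "ac", "aadccde", "aabbed"]

emit factor 1: 'e' (i=0, period=1)
emit factor 2: 'c' (i=1, period=1)
emit factor 3: 'b' (i=2, period=1)
emit factor 4: 'ac' (i=3, period=2)
emit factor 5: 'aadccde' (i=5, period=7)
emit factor 6: 'aabbed' (i=12, period=6)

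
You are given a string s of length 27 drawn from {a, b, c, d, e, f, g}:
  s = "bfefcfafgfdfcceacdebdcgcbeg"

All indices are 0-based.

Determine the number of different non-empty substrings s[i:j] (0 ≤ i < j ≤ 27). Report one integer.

357

rank→(start, suffix):
  0 → (15, 'acdebdcgcbeg')
  1 → (6, 'afgfdfcceacdebdcgcbeg')
  2 → (19, 'bdcgcbeg')
  3 → (24, 'beg')
  4 → (0, 'bfefcfafgfdfcceacdebdcgcbeg')
  5 → (23, 'cbeg')
  6 → (12, 'cceacdebdcgcbeg')
  7 → (16, 'cdebdcgcbeg')
  8 → (13, 'ceacdebdcgcbeg')
  9 → (4, 'cfafgfdfcceacdebdcgcbeg')
  10 → (21, 'cgcbeg')
  11 → (20, 'dcgcbeg')
  12 → (17, 'debdcgcbeg')
  13 → (10, 'dfcceacdebdcgcbeg')
  14 → (14, 'eacdebdcgcbeg')
  15 → (18, 'ebdcgcbeg')
  16 → (2, 'efcfafgfdfcceacdebdcgcbeg')
  17 → (25, 'eg')
  18 → (5, 'fafgfdfcceacdebdcgcbeg')
  19 → (11, 'fcceacdebdcgcbeg')
  20 → (3, 'fcfafgfdfcceacdebdcgcbeg')
  21 → (9, 'fdfcceacdebdcgcbeg')
  22 → (1, 'fefcfafgfdfcceacdebdcgcbeg')
  23 → (7, 'fgfdfcceacdebdcgcbeg')
  24 → (26, 'g')
  25 → (22, 'gcbeg')
  26 → (8, 'gfdfcceacdebdcgcbeg')

SA = [15, 6, 19, 24, 0, 23, 12, 16, 13, 4, 21, 20, 17, 10, 14, 18, 2, 25, 5, 11, 3, 9, 1, 7, 26, 22, 8]
rank  pair      lcp
   1  s[15:],s[6:]  1  'a'
   2  s[6:],s[19:]  0  ''
   3  s[19:],s[24:]  1  'b'
   4  s[24:],s[0:]  1  'b'
   5  s[0:],s[23:]  0  ''
   6  s[23:],s[12:]  1  'c'
   7  s[12:],s[16:]  1  'c'
   8  s[16:],s[13:]  1  'c'
   9  s[13:],s[4:]  1  'c'
  10  s[4:],s[21:]  1  'c'
  11  s[21:],s[20:]  0  ''
  12  s[20:],s[17:]  1  'd'
  13  s[17:],s[10:]  1  'd'
  14  s[10:],s[14:]  0  ''
  15  s[14:],s[18:]  1  'e'
  16  s[18:],s[2:]  1  'e'
  17  s[2:],s[25:]  1  'e'
  18  s[25:],s[5:]  0  ''
  19  s[5:],s[11:]  1  'f'
  20  s[11:],s[3:]  2  'fc'
  21  s[3:],s[9:]  1  'f'
  22  s[9:],s[1:]  1  'f'
  23  s[1:],s[7:]  1  'f'
  24  s[7:],s[26:]  0  ''
  25  s[26:],s[22:]  1  'g'
  26  s[22:],s[8:]  1  'g'

n(n+1)/2 = 27·28/2 = 378
Σ LCP = 0 + 1 + 0 + 1 + 1 + 0 + 1 + 1 + 1 + 1 + 1 + 0 + 1 + 1 + 0 + 1 + 1 + 1 + 0 + 1 + 2 + 1 + 1 + 1 + 0 + 1 + 1 = 21
distinct = 378 − 21 = 357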